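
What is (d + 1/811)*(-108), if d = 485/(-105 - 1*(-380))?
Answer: -8501976/44605 ≈ -190.61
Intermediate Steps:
d = 97/55 (d = 485/(-105 + 380) = 485/275 = 485*(1/275) = 97/55 ≈ 1.7636)
(d + 1/811)*(-108) = (97/55 + 1/811)*(-108) = (78722/44605)*(-108) = -8501976/44605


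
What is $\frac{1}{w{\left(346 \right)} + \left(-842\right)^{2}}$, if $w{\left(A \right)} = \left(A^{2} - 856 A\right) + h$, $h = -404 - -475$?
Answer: $\frac{1}{532575} \approx 1.8777 \cdot 10^{-6}$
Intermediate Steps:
$h = 71$ ($h = -404 + 475 = 71$)
$w{\left(A \right)} = 71 + A^{2} - 856 A$ ($w{\left(A \right)} = \left(A^{2} - 856 A\right) + 71 = 71 + A^{2} - 856 A$)
$\frac{1}{w{\left(346 \right)} + \left(-842\right)^{2}} = \frac{1}{\left(71 + 346^{2} - 296176\right) + \left(-842\right)^{2}} = \frac{1}{\left(71 + 119716 - 296176\right) + 708964} = \frac{1}{-176389 + 708964} = \frac{1}{532575}$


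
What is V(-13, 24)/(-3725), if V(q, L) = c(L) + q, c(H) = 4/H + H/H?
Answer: 71/22350 ≈ 0.0031767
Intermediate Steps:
c(H) = 1 + 4/H (c(H) = 4/H + 1 = 1 + 4/H)
V(q, L) = q + (4 + L)/L (V(q, L) = (4 + L)/L + q = q + (4 + L)/L)
V(-13, 24)/(-3725) = (1 - 13 + 4/24)/(-3725) = -(1 - 13 + 4*(1/24))/3725 = -(1 - 13 + ⅙)/3725 = -1/3725*(-71/6) = 71/22350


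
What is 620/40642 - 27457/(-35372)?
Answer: 568919017/718794412 ≈ 0.79149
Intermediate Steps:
620/40642 - 27457/(-35372) = 620*(1/40642) - 27457*(-1/35372) = 310/20321 + 27457/35372 = 568919017/718794412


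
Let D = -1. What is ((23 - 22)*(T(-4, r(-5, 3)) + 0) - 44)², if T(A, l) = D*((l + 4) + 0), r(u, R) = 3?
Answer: 2601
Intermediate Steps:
T(A, l) = -4 - l (T(A, l) = -((l + 4) + 0) = -((4 + l) + 0) = -(4 + l) = -4 - l)
((23 - 22)*(T(-4, r(-5, 3)) + 0) - 44)² = ((23 - 22)*((-4 - 1*3) + 0) - 44)² = (1*((-4 - 3) + 0) - 44)² = (1*(-7 + 0) - 44)² = (1*(-7) - 44)² = (-7 - 44)² = (-51)² = 2601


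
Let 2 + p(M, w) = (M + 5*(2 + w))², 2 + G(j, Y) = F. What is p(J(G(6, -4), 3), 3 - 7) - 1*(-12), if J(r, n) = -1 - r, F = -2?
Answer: 59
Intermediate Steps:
G(j, Y) = -4 (G(j, Y) = -2 - 2 = -4)
p(M, w) = -2 + (10 + M + 5*w)² (p(M, w) = -2 + (M + 5*(2 + w))² = -2 + (M + (10 + 5*w))² = -2 + (10 + M + 5*w)²)
p(J(G(6, -4), 3), 3 - 7) - 1*(-12) = (-2 + (10 + (-1 - 1*(-4)) + 5*(3 - 7))²) - 1*(-12) = (-2 + (10 + (-1 + 4) + 5*(-4))²) + 12 = (-2 + (10 + 3 - 20)²) + 12 = (-2 + (-7)²) + 12 = (-2 + 49) + 12 = 47 + 12 = 59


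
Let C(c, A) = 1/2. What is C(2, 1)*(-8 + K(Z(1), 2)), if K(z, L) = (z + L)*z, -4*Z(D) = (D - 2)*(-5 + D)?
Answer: -9/2 ≈ -4.5000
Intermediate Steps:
C(c, A) = ½
Z(D) = -(-5 + D)*(-2 + D)/4 (Z(D) = -(D - 2)*(-5 + D)/4 = -(-2 + D)*(-5 + D)/4 = -(-5 + D)*(-2 + D)/4)
K(z, L) = z*(L + z) (K(z, L) = (L + z)*z = z*(L + z))
C(2, 1)*(-8 + K(Z(1), 2)) = (-8 + (-5/2 - ¼*1² + (7/4)*1)*(2 + (-5/2 - ¼*1² + (7/4)*1)))/2 = (-8 + (-5/2 - ¼*1 + 7/4)*(2 + (-5/2 - ¼*1 + 7/4)))/2 = (-8 + (-5/2 - ¼ + 7/4)*(2 + (-5/2 - ¼ + 7/4)))/2 = (-8 - (2 - 1))/2 = (-8 - 1*1)/2 = (-8 - 1)/2 = (½)*(-9) = -9/2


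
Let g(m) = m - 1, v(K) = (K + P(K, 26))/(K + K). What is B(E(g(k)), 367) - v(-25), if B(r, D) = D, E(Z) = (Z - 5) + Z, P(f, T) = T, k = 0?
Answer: 18351/50 ≈ 367.02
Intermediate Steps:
v(K) = (26 + K)/(2*K) (v(K) = (K + 26)/(K + K) = (26 + K)/((2*K)) = (26 + K)*(1/(2*K)) = (26 + K)/(2*K))
g(m) = -1 + m
E(Z) = -5 + 2*Z (E(Z) = (-5 + Z) + Z = -5 + 2*Z)
B(E(g(k)), 367) - v(-25) = 367 - (26 - 25)/(2*(-25)) = 367 - (-1)/(2*25) = 367 - 1*(-1/50) = 367 + 1/50 = 18351/50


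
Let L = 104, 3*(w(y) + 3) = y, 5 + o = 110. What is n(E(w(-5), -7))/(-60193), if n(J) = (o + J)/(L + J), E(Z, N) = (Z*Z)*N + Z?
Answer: -67/4110322 ≈ -1.6300e-5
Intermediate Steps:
o = 105 (o = -5 + 110 = 105)
w(y) = -3 + y/3
E(Z, N) = Z + N*Z² (E(Z, N) = Z²*N + Z = N*Z² + Z = Z + N*Z²)
n(J) = (105 + J)/(104 + J)
n(E(w(-5), -7))/(-60193) = ((105 + (-3 + (⅓)*(-5))*(1 - 7*(-3 + (⅓)*(-5))))/(104 + (-3 + (⅓)*(-5))*(1 - 7*(-3 + (⅓)*(-5)))))/(-60193) = ((105 + (-3 - 5/3)*(1 - 7*(-3 - 5/3)))/(104 + (-3 - 5/3)*(1 - 7*(-3 - 5/3))))*(-1/60193) = ((105 - 14*(1 - 7*(-14/3))/3)/(104 - 14*(1 - 7*(-14/3))/3))*(-1/60193) = ((105 - 14*(1 + 98/3)/3)/(104 - 14*(1 + 98/3)/3))*(-1/60193) = ((105 - 14/3*101/3)/(104 - 14/3*101/3))*(-1/60193) = ((105 - 1414/9)/(104 - 1414/9))*(-1/60193) = (-469/9/(-478/9))*(-1/60193) = -9/478*(-469/9)*(-1/60193) = (469/478)*(-1/60193) = -67/4110322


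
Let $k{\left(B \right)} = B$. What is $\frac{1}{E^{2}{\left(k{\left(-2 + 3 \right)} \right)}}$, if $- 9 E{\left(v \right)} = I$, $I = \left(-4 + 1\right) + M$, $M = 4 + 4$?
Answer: $\frac{81}{25} \approx 3.24$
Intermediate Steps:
$M = 8$
$I = 5$ ($I = \left(-4 + 1\right) + 8 = -3 + 8 = 5$)
$E{\left(v \right)} = - \frac{5}{9}$ ($E{\left(v \right)} = \left(- \frac{1}{9}\right) 5 = - \frac{5}{9}$)
$\frac{1}{E^{2}{\left(k{\left(-2 + 3 \right)} \right)}} = \frac{1}{\left(- \frac{5}{9}\right)^{2}} = \frac{1}{\frac{25}{81}} = \frac{81}{25}$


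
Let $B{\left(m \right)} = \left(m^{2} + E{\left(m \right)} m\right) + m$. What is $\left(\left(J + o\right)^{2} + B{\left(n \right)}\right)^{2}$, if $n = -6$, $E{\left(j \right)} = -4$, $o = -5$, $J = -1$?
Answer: $8100$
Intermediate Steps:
$B{\left(m \right)} = m^{2} - 3 m$ ($B{\left(m \right)} = \left(m^{2} - 4 m\right) + m = m^{2} - 3 m$)
$\left(\left(J + o\right)^{2} + B{\left(n \right)}\right)^{2} = \left(\left(-1 - 5\right)^{2} - 6 \left(-3 - 6\right)\right)^{2} = \left(\left(-6\right)^{2} - -54\right)^{2} = \left(36 + 54\right)^{2} = 90^{2} = 8100$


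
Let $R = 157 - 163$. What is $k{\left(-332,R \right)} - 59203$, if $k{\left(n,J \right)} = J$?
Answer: $-59209$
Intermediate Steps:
$R = -6$ ($R = 157 - 163 = -6$)
$k{\left(-332,R \right)} - 59203 = -6 - 59203 = -59209$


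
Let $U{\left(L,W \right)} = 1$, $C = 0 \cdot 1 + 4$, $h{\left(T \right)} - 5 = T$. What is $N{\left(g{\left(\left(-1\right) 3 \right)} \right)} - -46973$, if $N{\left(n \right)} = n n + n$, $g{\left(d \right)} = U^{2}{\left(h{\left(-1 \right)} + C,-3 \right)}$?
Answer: $46975$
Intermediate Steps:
$h{\left(T \right)} = 5 + T$
$C = 4$ ($C = 0 + 4 = 4$)
$g{\left(d \right)} = 1$ ($g{\left(d \right)} = 1^{2} = 1$)
$N{\left(n \right)} = n + n^{2}$ ($N{\left(n \right)} = n^{2} + n = n + n^{2}$)
$N{\left(g{\left(\left(-1\right) 3 \right)} \right)} - -46973 = 1 \left(1 + 1\right) - -46973 = 1 \cdot 2 + 46973 = 2 + 46973 = 46975$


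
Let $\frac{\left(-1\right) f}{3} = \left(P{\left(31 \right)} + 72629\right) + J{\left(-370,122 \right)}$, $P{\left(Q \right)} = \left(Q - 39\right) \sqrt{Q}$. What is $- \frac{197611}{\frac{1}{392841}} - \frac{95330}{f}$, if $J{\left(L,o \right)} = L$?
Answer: $- \frac{1215998131306755712171}{15664083291} + \frac{762640 \sqrt{31}}{15664083291} \approx -7.763 \cdot 10^{10}$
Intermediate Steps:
$P{\left(Q \right)} = \sqrt{Q} \left(-39 + Q\right)$ ($P{\left(Q \right)} = \left(Q - 39\right) \sqrt{Q} = \left(-39 + Q\right) \sqrt{Q} = \sqrt{Q} \left(-39 + Q\right)$)
$f = -216777 + 24 \sqrt{31}$ ($f = - 3 \left(\left(\sqrt{31} \left(-39 + 31\right) + 72629\right) - 370\right) = - 3 \left(\left(\sqrt{31} \left(-8\right) + 72629\right) - 370\right) = - 3 \left(\left(- 8 \sqrt{31} + 72629\right) - 370\right) = - 3 \left(\left(72629 - 8 \sqrt{31}\right) - 370\right) = - 3 \left(72259 - 8 \sqrt{31}\right) = -216777 + 24 \sqrt{31} \approx -2.1664 \cdot 10^{5}$)
$- \frac{197611}{\frac{1}{392841}} - \frac{95330}{f} = - \frac{197611}{\frac{1}{392841}} - \frac{95330}{-216777 + 24 \sqrt{31}} = - 197611 \frac{1}{\frac{1}{392841}} - \frac{95330}{-216777 + 24 \sqrt{31}} = \left(-197611\right) 392841 - \frac{95330}{-216777 + 24 \sqrt{31}} = -77629702851 - \frac{95330}{-216777 + 24 \sqrt{31}}$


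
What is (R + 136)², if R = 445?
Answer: 337561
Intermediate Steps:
(R + 136)² = (445 + 136)² = 581² = 337561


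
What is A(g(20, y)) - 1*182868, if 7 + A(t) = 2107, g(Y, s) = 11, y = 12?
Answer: -180768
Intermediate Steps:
A(t) = 2100 (A(t) = -7 + 2107 = 2100)
A(g(20, y)) - 1*182868 = 2100 - 1*182868 = 2100 - 182868 = -180768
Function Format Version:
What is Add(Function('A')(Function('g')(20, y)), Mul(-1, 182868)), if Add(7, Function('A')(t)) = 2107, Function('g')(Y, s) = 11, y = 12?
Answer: -180768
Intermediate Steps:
Function('A')(t) = 2100 (Function('A')(t) = Add(-7, 2107) = 2100)
Add(Function('A')(Function('g')(20, y)), Mul(-1, 182868)) = Add(2100, Mul(-1, 182868)) = Add(2100, -182868) = -180768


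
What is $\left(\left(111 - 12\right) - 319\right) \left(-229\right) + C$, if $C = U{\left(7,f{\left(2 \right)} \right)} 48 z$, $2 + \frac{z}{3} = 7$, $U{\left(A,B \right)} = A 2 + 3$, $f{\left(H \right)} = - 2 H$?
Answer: $62620$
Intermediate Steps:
$U{\left(A,B \right)} = 3 + 2 A$ ($U{\left(A,B \right)} = 2 A + 3 = 3 + 2 A$)
$z = 15$ ($z = -6 + 3 \cdot 7 = -6 + 21 = 15$)
$C = 12240$ ($C = \left(3 + 2 \cdot 7\right) 48 \cdot 15 = \left(3 + 14\right) 48 \cdot 15 = 17 \cdot 48 \cdot 15 = 816 \cdot 15 = 12240$)
$\left(\left(111 - 12\right) - 319\right) \left(-229\right) + C = \left(\left(111 - 12\right) - 319\right) \left(-229\right) + 12240 = \left(99 - 319\right) \left(-229\right) + 12240 = \left(-220\right) \left(-229\right) + 12240 = 50380 + 12240 = 62620$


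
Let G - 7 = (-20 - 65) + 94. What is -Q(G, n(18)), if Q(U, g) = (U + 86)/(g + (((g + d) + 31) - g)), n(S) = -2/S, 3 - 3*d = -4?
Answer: -918/299 ≈ -3.0702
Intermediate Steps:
d = 7/3 (d = 1 - ⅓*(-4) = 1 + 4/3 = 7/3 ≈ 2.3333)
G = 16 (G = 7 + ((-20 - 65) + 94) = 7 + (-85 + 94) = 7 + 9 = 16)
Q(U, g) = (86 + U)/(100/3 + g) (Q(U, g) = (U + 86)/(g + (((g + 7/3) + 31) - g)) = (86 + U)/(g + (((7/3 + g) + 31) - g)) = (86 + U)/(g + ((100/3 + g) - g)) = (86 + U)/(g + 100/3) = (86 + U)/(100/3 + g))
-Q(G, n(18)) = -3*(86 + 16)/(100 + 3*(-2/18)) = -3*102/(100 + 3*(-2*1/18)) = -3*102/(100 + 3*(-⅑)) = -3*102/(100 - ⅓) = -3*102/299/3 = -3*3*102/299 = -1*918/299 = -918/299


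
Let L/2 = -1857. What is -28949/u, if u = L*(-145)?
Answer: -28949/538530 ≈ -0.053756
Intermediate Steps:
L = -3714 (L = 2*(-1857) = -3714)
u = 538530 (u = -3714*(-145) = 538530)
-28949/u = -28949/538530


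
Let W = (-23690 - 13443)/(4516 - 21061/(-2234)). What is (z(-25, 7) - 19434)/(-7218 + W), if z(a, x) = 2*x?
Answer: 49083103275/18263881903 ≈ 2.6874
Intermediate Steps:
W = -82955122/10109805 (W = -37133/(4516 - 21061*(-1/2234)) = -37133/(4516 + 21061/2234) = -37133/10109805/2234 = -37133*2234/10109805 = -82955122/10109805 ≈ -8.2054)
(z(-25, 7) - 19434)/(-7218 + W) = (2*7 - 19434)/(-7218 - 82955122/10109805) = (14 - 19434)/(-73055527612/10109805) = -19420*(-10109805/73055527612) = 49083103275/18263881903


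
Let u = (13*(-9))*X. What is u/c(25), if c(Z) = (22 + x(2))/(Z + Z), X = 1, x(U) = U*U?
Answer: -225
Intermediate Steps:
x(U) = U**2
c(Z) = 13/Z (c(Z) = (22 + 2**2)/(Z + Z) = (22 + 4)/((2*Z)) = 26*(1/(2*Z)) = 13/Z)
u = -117 (u = (13*(-9))*1 = -117*1 = -117)
u/c(25) = -117/(13/25) = -117/(13*(1/25)) = -117/13/25 = -117*25/13 = -225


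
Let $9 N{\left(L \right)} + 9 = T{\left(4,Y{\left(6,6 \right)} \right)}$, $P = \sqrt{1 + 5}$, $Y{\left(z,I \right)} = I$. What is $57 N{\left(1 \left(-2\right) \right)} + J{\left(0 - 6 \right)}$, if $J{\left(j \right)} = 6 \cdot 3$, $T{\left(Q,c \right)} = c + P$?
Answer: $-1 + \frac{19 \sqrt{6}}{3} \approx 14.513$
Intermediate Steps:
$P = \sqrt{6} \approx 2.4495$
$T{\left(Q,c \right)} = c + \sqrt{6}$
$N{\left(L \right)} = - \frac{1}{3} + \frac{\sqrt{6}}{9}$ ($N{\left(L \right)} = -1 + \frac{6 + \sqrt{6}}{9} = -1 + \left(\frac{2}{3} + \frac{\sqrt{6}}{9}\right) = - \frac{1}{3} + \frac{\sqrt{6}}{9}$)
$J{\left(j \right)} = 18$
$57 N{\left(1 \left(-2\right) \right)} + J{\left(0 - 6 \right)} = 57 \left(- \frac{1}{3} + \frac{\sqrt{6}}{9}\right) + 18 = \left(-19 + \frac{19 \sqrt{6}}{3}\right) + 18 = -1 + \frac{19 \sqrt{6}}{3}$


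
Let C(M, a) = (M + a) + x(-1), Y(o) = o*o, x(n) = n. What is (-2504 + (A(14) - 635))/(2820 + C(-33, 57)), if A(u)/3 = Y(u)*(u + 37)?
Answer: 26849/2843 ≈ 9.4439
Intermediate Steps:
Y(o) = o²
C(M, a) = -1 + M + a (C(M, a) = (M + a) - 1 = -1 + M + a)
A(u) = 3*u²*(37 + u) (A(u) = 3*(u²*(u + 37)) = 3*(u²*(37 + u)) = 3*u²*(37 + u))
(-2504 + (A(14) - 635))/(2820 + C(-33, 57)) = (-2504 + (3*14²*(37 + 14) - 635))/(2820 + (-1 - 33 + 57)) = (-2504 + (3*196*51 - 635))/(2820 + 23) = (-2504 + (29988 - 635))/2843 = (-2504 + 29353)*(1/2843) = 26849*(1/2843) = 26849/2843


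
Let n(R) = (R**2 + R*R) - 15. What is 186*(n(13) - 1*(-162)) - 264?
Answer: 89946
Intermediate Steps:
n(R) = -15 + 2*R**2 (n(R) = (R**2 + R**2) - 15 = 2*R**2 - 15 = -15 + 2*R**2)
186*(n(13) - 1*(-162)) - 264 = 186*((-15 + 2*13**2) - 1*(-162)) - 264 = 186*((-15 + 2*169) + 162) - 264 = 186*((-15 + 338) + 162) - 264 = 186*(323 + 162) - 264 = 186*485 - 264 = 90210 - 264 = 89946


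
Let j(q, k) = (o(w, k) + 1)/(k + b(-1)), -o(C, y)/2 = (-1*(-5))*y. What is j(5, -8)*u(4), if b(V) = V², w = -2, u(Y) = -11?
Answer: 891/7 ≈ 127.29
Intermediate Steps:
o(C, y) = -10*y (o(C, y) = -2*(-1*(-5))*y = -10*y)
j(q, k) = (1 - 10*k)/(1 + k) (j(q, k) = (-10*k + 1)/(k + (-1)²) = (1 - 10*k)/(k + 1) = (1 - 10*k)/(1 + k))
j(5, -8)*u(4) = ((1 - 10*(-8))/(1 - 8))*(-11) = ((1 + 80)/(-7))*(-11) = -⅐*81*(-11) = -81/7*(-11) = 891/7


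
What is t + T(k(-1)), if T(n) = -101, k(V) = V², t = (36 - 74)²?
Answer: 1343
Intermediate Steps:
t = 1444 (t = (-38)² = 1444)
t + T(k(-1)) = 1444 - 101 = 1343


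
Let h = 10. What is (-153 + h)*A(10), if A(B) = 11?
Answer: -1573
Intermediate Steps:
(-153 + h)*A(10) = (-153 + 10)*11 = -143*11 = -1573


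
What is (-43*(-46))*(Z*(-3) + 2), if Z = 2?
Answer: -7912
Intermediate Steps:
(-43*(-46))*(Z*(-3) + 2) = (-43*(-46))*(2*(-3) + 2) = 1978*(-6 + 2) = 1978*(-4) = -7912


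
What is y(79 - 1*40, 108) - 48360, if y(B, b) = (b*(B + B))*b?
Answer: 861432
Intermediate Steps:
y(B, b) = 2*B*b² (y(B, b) = (b*(2*B))*b = (2*B*b)*b = 2*B*b²)
y(79 - 1*40, 108) - 48360 = 2*(79 - 1*40)*108² - 48360 = 2*(79 - 40)*11664 - 48360 = 2*39*11664 - 48360 = 909792 - 48360 = 861432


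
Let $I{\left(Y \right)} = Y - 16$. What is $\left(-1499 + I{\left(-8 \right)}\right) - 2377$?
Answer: $-3900$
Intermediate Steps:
$I{\left(Y \right)} = -16 + Y$
$\left(-1499 + I{\left(-8 \right)}\right) - 2377 = \left(-1499 - 24\right) - 2377 = -1523 - 2377 = -3900$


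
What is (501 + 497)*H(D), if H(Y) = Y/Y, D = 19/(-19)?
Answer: 998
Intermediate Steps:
D = -1 (D = 19*(-1/19) = -1)
H(Y) = 1
(501 + 497)*H(D) = (501 + 497)*1 = 998*1 = 998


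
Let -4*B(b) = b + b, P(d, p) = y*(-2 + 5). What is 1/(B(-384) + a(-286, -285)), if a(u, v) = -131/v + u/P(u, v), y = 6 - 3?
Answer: 855/137383 ≈ 0.0062235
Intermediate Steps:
y = 3
P(d, p) = 9 (P(d, p) = 3*(-2 + 5) = 3*3 = 9)
a(u, v) = -131/v + u/9
B(b) = -b/2 (B(b) = -(b + b)/4 = -b/2)
1/(B(-384) + a(-286, -285)) = 1/(-½*(-384) + (-131/(-285) + (⅑)*(-286))) = 1/(192 + (-131*(-1/285) - 286/9)) = 1/(192 + (131/285 - 286/9)) = 1/(192 - 26777/855) = 1/(137383/855) = 855/137383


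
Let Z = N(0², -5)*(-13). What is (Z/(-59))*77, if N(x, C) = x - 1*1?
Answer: -1001/59 ≈ -16.966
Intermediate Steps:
N(x, C) = -1 + x (N(x, C) = x - 1 = -1 + x)
Z = 13 (Z = (-1 + 0²)*(-13) = (-1 + 0)*(-13) = -1*(-13) = 13)
(Z/(-59))*77 = (13/(-59))*77 = -1/59*13*77 = -13/59*77 = -1001/59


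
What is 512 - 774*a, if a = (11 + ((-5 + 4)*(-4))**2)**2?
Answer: -563734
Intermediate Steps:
a = 729 (a = (11 + (-1*(-4))**2)**2 = (11 + 4**2)**2 = (11 + 16)**2 = 27**2 = 729)
512 - 774*a = 512 - 774*729 = 512 - 564246 = -563734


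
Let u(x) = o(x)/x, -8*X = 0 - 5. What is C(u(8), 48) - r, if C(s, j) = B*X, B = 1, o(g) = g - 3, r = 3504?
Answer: -28027/8 ≈ -3503.4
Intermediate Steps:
o(g) = -3 + g
X = 5/8 (X = -(0 - 5)/8 = -⅛*(-5) = 5/8 ≈ 0.62500)
u(x) = (-3 + x)/x
C(s, j) = 5/8 (C(s, j) = 1*(5/8) = 5/8)
C(u(8), 48) - r = 5/8 - 1*3504 = 5/8 - 3504 = -28027/8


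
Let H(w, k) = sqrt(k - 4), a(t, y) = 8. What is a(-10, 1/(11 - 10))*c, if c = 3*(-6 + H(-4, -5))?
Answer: -144 + 72*I ≈ -144.0 + 72.0*I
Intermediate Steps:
H(w, k) = sqrt(-4 + k)
c = -18 + 9*I (c = 3*(-6 + sqrt(-4 - 5)) = 3*(-6 + sqrt(-9)) = 3*(-6 + 3*I) = -18 + 9*I ≈ -18.0 + 9.0*I)
a(-10, 1/(11 - 10))*c = 8*(-18 + 9*I) = -144 + 72*I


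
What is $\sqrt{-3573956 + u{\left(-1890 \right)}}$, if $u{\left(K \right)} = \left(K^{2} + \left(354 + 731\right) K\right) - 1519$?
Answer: $15 i \sqrt{9129} \approx 1433.2 i$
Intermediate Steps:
$u{\left(K \right)} = -1519 + K^{2} + 1085 K$ ($u{\left(K \right)} = \left(K^{2} + 1085 K\right) - 1519 = -1519 + K^{2} + 1085 K$)
$\sqrt{-3573956 + u{\left(-1890 \right)}} = \sqrt{-3573956 + \left(-1519 + \left(-1890\right)^{2} + 1085 \left(-1890\right)\right)} = \sqrt{-3573956 - -1519931} = \sqrt{-3573956 + 1519931} = \sqrt{-2054025} = 15 i \sqrt{9129}$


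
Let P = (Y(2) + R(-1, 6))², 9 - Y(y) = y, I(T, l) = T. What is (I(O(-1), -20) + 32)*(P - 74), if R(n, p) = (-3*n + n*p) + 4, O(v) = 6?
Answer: -380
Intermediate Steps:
Y(y) = 9 - y
R(n, p) = 4 - 3*n + n*p
P = 64 (P = ((9 - 1*2) + (4 - 3*(-1) - 1*6))² = ((9 - 2) + (4 + 3 - 6))² = (7 + 1)² = 8² = 64)
(I(O(-1), -20) + 32)*(P - 74) = (6 + 32)*(64 - 74) = 38*(-10) = -380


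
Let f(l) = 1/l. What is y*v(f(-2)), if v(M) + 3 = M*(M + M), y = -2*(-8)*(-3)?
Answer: 120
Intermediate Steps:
y = -48 (y = 16*(-3) = -48)
v(M) = -3 + 2*M**2 (v(M) = -3 + M*(M + M) = -3 + M*(2*M) = -3 + 2*M**2)
y*v(f(-2)) = -48*(-3 + 2*(1/(-2))**2) = -48*(-3 + 2*(-1/2)**2) = -48*(-3 + 2*(1/4)) = -48*(-3 + 1/2) = -48*(-5/2) = 120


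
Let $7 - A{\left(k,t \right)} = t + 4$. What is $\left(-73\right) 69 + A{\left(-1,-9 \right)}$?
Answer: $-5025$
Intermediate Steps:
$A{\left(k,t \right)} = 3 - t$ ($A{\left(k,t \right)} = 7 - \left(t + 4\right) = 7 - \left(4 + t\right) = 3 - t$)
$\left(-73\right) 69 + A{\left(-1,-9 \right)} = \left(-73\right) 69 + \left(3 - -9\right) = -5037 + \left(3 + 9\right) = -5037 + 12 = -5025$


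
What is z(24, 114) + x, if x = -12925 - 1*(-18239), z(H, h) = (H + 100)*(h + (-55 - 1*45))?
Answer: 7050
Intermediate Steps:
z(H, h) = (-100 + h)*(100 + H) (z(H, h) = (100 + H)*(h + (-55 - 45)) = (100 + H)*(h - 100) = (100 + H)*(-100 + h) = (-100 + h)*(100 + H))
x = 5314 (x = -12925 + 18239 = 5314)
z(24, 114) + x = (-10000 - 100*24 + 100*114 + 24*114) + 5314 = (-10000 - 2400 + 11400 + 2736) + 5314 = 1736 + 5314 = 7050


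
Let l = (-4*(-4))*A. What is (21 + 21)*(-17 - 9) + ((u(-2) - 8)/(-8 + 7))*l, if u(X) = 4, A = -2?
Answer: -1220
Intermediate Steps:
l = -32 (l = -4*(-4)*(-2) = 16*(-2) = -32)
(21 + 21)*(-17 - 9) + ((u(-2) - 8)/(-8 + 7))*l = (21 + 21)*(-17 - 9) + ((4 - 8)/(-8 + 7))*(-32) = 42*(-26) - 4/(-1)*(-32) = -1092 - 4*(-1)*(-32) = -1092 + 4*(-32) = -1092 - 128 = -1220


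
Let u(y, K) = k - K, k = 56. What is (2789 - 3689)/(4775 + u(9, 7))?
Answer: -25/134 ≈ -0.18657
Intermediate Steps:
u(y, K) = 56 - K
(2789 - 3689)/(4775 + u(9, 7)) = (2789 - 3689)/(4775 + (56 - 1*7)) = -900/(4775 + (56 - 7)) = -900/(4775 + 49) = -900/4824 = -900*1/4824 = -25/134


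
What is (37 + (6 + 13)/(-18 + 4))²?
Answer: 249001/196 ≈ 1270.4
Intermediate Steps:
(37 + (6 + 13)/(-18 + 4))² = (37 + 19/(-14))² = (37 + 19*(-1/14))² = (37 - 19/14)² = (499/14)² = 249001/196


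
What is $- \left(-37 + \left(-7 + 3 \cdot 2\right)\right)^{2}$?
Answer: $-1444$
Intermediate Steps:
$- \left(-37 + \left(-7 + 3 \cdot 2\right)\right)^{2} = - \left(-37 + \left(-7 + 6\right)\right)^{2} = - \left(-37 - 1\right)^{2} = - \left(-38\right)^{2} = \left(-1\right) 1444 = -1444$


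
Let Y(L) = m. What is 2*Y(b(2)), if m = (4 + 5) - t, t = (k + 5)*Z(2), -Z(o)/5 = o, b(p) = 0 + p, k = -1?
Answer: 98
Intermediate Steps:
b(p) = p
Z(o) = -5*o
t = -40 (t = (-1 + 5)*(-5*2) = 4*(-10) = -40)
m = 49 (m = (4 + 5) - 1*(-40) = 9 + 40 = 49)
Y(L) = 49
2*Y(b(2)) = 2*49 = 98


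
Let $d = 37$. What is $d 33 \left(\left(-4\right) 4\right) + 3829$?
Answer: $-15707$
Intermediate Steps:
$d 33 \left(\left(-4\right) 4\right) + 3829 = 37 \cdot 33 \left(\left(-4\right) 4\right) + 3829 = 1221 \left(-16\right) + 3829 = -19536 + 3829 = -15707$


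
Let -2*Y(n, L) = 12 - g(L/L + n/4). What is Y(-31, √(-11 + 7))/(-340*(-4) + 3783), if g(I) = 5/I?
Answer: -172/138861 ≈ -0.0012386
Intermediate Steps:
Y(n, L) = -6 + 5/(2*(1 + n/4)) (Y(n, L) = -(12 - 5/(L/L + n/4))/2 = -(12 - 5/(1 + n*(¼)))/2 = -(12 - 5/(1 + n/4))/2 = -6 + 5/(2*(1 + n/4)))
Y(-31, √(-11 + 7))/(-340*(-4) + 3783) = (2*(-7 - 3*(-31))/(4 - 31))/(-340*(-4) + 3783) = (2*(-7 + 93)/(-27))/(1360 + 3783) = (2*(-1/27)*86)/5143 = -172/27*1/5143 = -172/138861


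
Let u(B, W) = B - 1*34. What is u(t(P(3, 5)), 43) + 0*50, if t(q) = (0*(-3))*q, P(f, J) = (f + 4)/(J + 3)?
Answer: -34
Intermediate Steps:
P(f, J) = (4 + f)/(3 + J)
t(q) = 0 (t(q) = 0*q = 0)
u(B, W) = -34 + B (u(B, W) = B - 34 = -34 + B)
u(t(P(3, 5)), 43) + 0*50 = (-34 + 0) + 0*50 = -34 + 0 = -34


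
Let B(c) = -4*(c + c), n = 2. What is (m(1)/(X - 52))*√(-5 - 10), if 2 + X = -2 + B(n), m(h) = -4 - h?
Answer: 5*I*√15/72 ≈ 0.26896*I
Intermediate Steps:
B(c) = -8*c
X = -20 (X = -2 + (-2 - 8*2) = -2 + (-2 - 16) = -2 - 18 = -20)
(m(1)/(X - 52))*√(-5 - 10) = ((-4 - 1*1)/(-20 - 52))*√(-5 - 10) = ((-4 - 1)/(-72))*√(-15) = (-1/72*(-5))*(I*√15) = 5*(I*√15)/72 = 5*I*√15/72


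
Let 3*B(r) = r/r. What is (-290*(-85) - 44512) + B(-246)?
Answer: -59585/3 ≈ -19862.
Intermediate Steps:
B(r) = 1/3 (B(r) = (r/r)/3 = (1/3)*1 = 1/3)
(-290*(-85) - 44512) + B(-246) = (-290*(-85) - 44512) + 1/3 = (24650 - 44512) + 1/3 = -19862 + 1/3 = -59585/3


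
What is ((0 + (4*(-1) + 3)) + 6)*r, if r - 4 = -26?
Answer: -110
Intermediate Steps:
r = -22 (r = 4 - 26 = -22)
((0 + (4*(-1) + 3)) + 6)*r = ((0 + (4*(-1) + 3)) + 6)*(-22) = ((0 + (-4 + 3)) + 6)*(-22) = ((0 - 1) + 6)*(-22) = (-1 + 6)*(-22) = 5*(-22) = -110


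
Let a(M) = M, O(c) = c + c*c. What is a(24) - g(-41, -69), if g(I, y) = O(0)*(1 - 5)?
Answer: 24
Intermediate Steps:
O(c) = c + c**2
g(I, y) = 0 (g(I, y) = (0*(1 + 0))*(1 - 5) = (0*1)*(-4) = 0*(-4) = 0)
a(24) - g(-41, -69) = 24 - 1*0 = 24 + 0 = 24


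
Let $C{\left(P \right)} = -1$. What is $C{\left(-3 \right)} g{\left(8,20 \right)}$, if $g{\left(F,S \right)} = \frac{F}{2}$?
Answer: $-4$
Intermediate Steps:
$g{\left(F,S \right)} = \frac{F}{2}$ ($g{\left(F,S \right)} = F \frac{1}{2} = \frac{F}{2}$)
$C{\left(-3 \right)} g{\left(8,20 \right)} = - \frac{8}{2} = \left(-1\right) 4 = -4$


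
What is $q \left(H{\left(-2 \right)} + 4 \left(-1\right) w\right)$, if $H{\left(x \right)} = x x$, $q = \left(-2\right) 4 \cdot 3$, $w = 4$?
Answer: $288$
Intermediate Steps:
$q = -24$ ($q = \left(-8\right) 3 = -24$)
$H{\left(x \right)} = x^{2}$
$q \left(H{\left(-2 \right)} + 4 \left(-1\right) w\right) = - 24 \left(\left(-2\right)^{2} + 4 \left(-1\right) 4\right) = - 24 \left(4 - 16\right) = \left(-24\right) \left(-12\right) = 288$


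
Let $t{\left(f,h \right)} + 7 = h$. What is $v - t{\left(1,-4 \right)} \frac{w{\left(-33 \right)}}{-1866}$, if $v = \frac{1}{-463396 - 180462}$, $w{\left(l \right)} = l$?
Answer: $\frac{19476549}{100119919} \approx 0.19453$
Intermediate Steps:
$t{\left(f,h \right)} = -7 + h$
$v = - \frac{1}{643858}$ ($v = \frac{1}{-463396 - 180462} = \frac{1}{-643858} = - \frac{1}{643858} \approx -1.5531 \cdot 10^{-6}$)
$v - t{\left(1,-4 \right)} \frac{w{\left(-33 \right)}}{-1866} = - \frac{1}{643858} - \left(-7 - 4\right) \left(- \frac{33}{-1866}\right) = - \frac{1}{643858} - - 11 \left(\left(-33\right) \left(- \frac{1}{1866}\right)\right) = - \frac{1}{643858} - \left(-11\right) \frac{11}{622} = - \frac{1}{643858} - - \frac{121}{622} = - \frac{1}{643858} + \frac{121}{622} = \frac{19476549}{100119919}$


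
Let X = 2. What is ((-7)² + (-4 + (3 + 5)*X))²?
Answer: 3721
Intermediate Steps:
((-7)² + (-4 + (3 + 5)*X))² = ((-7)² + (-4 + (3 + 5)*2))² = (49 + (-4 + 8*2))² = (49 + (-4 + 16))² = (49 + 12)² = 61² = 3721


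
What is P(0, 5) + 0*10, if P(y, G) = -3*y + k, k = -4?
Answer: -4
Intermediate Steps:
P(y, G) = -4 - 3*y (P(y, G) = -3*y - 4 = -4 - 3*y)
P(0, 5) + 0*10 = (-4 - 3*0) + 0*10 = (-4 + 0) + 0 = -4 + 0 = -4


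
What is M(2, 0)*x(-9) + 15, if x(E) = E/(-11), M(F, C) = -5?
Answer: 120/11 ≈ 10.909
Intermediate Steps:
x(E) = -E/11 (x(E) = E*(-1/11) = -E/11)
M(2, 0)*x(-9) + 15 = -(-5)*(-9)/11 + 15 = -5*9/11 + 15 = -45/11 + 15 = 120/11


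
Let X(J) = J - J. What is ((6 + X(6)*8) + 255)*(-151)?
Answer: -39411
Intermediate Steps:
X(J) = 0
((6 + X(6)*8) + 255)*(-151) = ((6 + 0*8) + 255)*(-151) = ((6 + 0) + 255)*(-151) = (6 + 255)*(-151) = 261*(-151) = -39411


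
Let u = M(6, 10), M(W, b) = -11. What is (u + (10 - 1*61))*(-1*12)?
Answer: 744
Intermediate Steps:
u = -11
(u + (10 - 1*61))*(-1*12) = (-11 + (10 - 1*61))*(-1*12) = (-11 + (10 - 61))*(-12) = (-11 - 51)*(-12) = -62*(-12) = 744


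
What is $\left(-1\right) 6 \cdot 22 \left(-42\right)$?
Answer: $5544$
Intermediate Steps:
$\left(-1\right) 6 \cdot 22 \left(-42\right) = \left(-6\right) 22 \left(-42\right) = \left(-132\right) \left(-42\right) = 5544$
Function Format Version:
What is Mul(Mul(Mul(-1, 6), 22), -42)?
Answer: 5544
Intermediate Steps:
Mul(Mul(Mul(-1, 6), 22), -42) = Mul(Mul(-6, 22), -42) = Mul(-132, -42) = 5544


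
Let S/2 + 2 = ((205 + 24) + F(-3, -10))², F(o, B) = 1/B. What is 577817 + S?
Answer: 34130171/50 ≈ 6.8260e+5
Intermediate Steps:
S = 5239321/50 (S = -4 + 2*((205 + 24) + 1/(-10))² = -4 + 2*(229 - ⅒)² = -4 + 2*(2289/10)² = -4 + 2*(5239521/100) = -4 + 5239521/50 = 5239321/50 ≈ 1.0479e+5)
577817 + S = 577817 + 5239321/50 = 34130171/50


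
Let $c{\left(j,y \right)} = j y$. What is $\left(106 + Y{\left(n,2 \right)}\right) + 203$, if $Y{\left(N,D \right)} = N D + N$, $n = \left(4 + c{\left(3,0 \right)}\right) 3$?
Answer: $345$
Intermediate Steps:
$n = 12$ ($n = \left(4 + 3 \cdot 0\right) 3 = \left(4 + 0\right) 3 = 4 \cdot 3 = 12$)
$Y{\left(N,D \right)} = N + D N$ ($Y{\left(N,D \right)} = D N + N = N + D N$)
$\left(106 + Y{\left(n,2 \right)}\right) + 203 = \left(106 + 12 \left(1 + 2\right)\right) + 203 = \left(106 + 12 \cdot 3\right) + 203 = \left(106 + 36\right) + 203 = 142 + 203 = 345$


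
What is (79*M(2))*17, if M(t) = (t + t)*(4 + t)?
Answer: 32232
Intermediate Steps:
M(t) = 2*t*(4 + t) (M(t) = (2*t)*(4 + t) = 2*t*(4 + t))
(79*M(2))*17 = (79*(2*2*(4 + 2)))*17 = (79*(2*2*6))*17 = (79*24)*17 = 1896*17 = 32232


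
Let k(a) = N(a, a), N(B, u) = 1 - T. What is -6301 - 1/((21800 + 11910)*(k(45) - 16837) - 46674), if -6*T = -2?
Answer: -10729332794009/1702798412 ≈ -6301.0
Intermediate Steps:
T = 1/3 (T = -1/6*(-2) = 1/3 ≈ 0.33333)
N(B, u) = 2/3 (N(B, u) = 1 - 1*1/3 = 1 - 1/3 = 2/3)
k(a) = 2/3
-6301 - 1/((21800 + 11910)*(k(45) - 16837) - 46674) = -6301 - 1/((21800 + 11910)*(2/3 - 16837) - 46674) = -6301 - 1/(33710*(-50509/3) - 46674) = -6301 - 1/(-1702658390/3 - 46674) = -6301 - 1/(-1702798412/3) = -6301 - 1*(-3/1702798412) = -6301 + 3/1702798412 = -10729332794009/1702798412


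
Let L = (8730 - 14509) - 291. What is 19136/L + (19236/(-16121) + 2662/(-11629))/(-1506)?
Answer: -192895609844383/61205433758385 ≈ -3.1516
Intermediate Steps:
L = -6070 (L = -5779 - 291 = -6070)
19136/L + (19236/(-16121) + 2662/(-11629))/(-1506) = 19136/(-6070) + (19236/(-16121) + 2662/(-11629))/(-1506) = 19136*(-1/6070) + (19236*(-1/16121) + 2662*(-1/11629))*(-1/1506) = -9568/3035 + (-2748/2303 - 2662/11629)*(-1/1506) = -9568/3035 - 38087078/26781587*(-1/1506) = -9568/3035 + 19043539/20166535011 = -192895609844383/61205433758385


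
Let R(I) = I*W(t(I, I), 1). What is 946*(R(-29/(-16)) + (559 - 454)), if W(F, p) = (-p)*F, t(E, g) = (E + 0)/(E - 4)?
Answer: 28210193/280 ≈ 1.0075e+5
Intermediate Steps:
t(E, g) = E/(-4 + E)
W(F, p) = -F*p
R(I) = -I**2/(-4 + I) (R(I) = I*(-1*I/(-4 + I)*1) = I*(-I/(-4 + I)) = -I**2/(-4 + I))
946*(R(-29/(-16)) + (559 - 454)) = 946*(-(-29/(-16))**2/(-4 - 29/(-16)) + (559 - 454)) = 946*(-(-29*(-1/16))**2/(-4 - 29*(-1/16)) + 105) = 946*(-(29/16)**2/(-4 + 29/16) + 105) = 946*(-1*841/256/(-35/16) + 105) = 946*(-1*841/256*(-16/35) + 105) = 946*(841/560 + 105) = 946*(59641/560) = 28210193/280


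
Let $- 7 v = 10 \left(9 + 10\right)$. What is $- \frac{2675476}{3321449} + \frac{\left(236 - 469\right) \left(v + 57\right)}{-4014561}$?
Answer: $- \frac{75024286640299}{93339117332223} \approx -0.80378$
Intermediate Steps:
$v = - \frac{190}{7}$ ($v = - \frac{10 \left(9 + 10\right)}{7} = - \frac{10 \cdot 19}{7} = \left(- \frac{1}{7}\right) 190 = - \frac{190}{7} \approx -27.143$)
$- \frac{2675476}{3321449} + \frac{\left(236 - 469\right) \left(v + 57\right)}{-4014561} = - \frac{2675476}{3321449} + \frac{\left(236 - 469\right) \left(- \frac{190}{7} + 57\right)}{-4014561} = \left(-2675476\right) \frac{1}{3321449} + \left(236 - 469\right) \frac{209}{7} \left(- \frac{1}{4014561}\right) = - \frac{2675476}{3321449} + \left(-233\right) \frac{209}{7} \left(- \frac{1}{4014561}\right) = - \frac{2675476}{3321449} - - \frac{48697}{28101927} = - \frac{2675476}{3321449} + \frac{48697}{28101927} = - \frac{75024286640299}{93339117332223}$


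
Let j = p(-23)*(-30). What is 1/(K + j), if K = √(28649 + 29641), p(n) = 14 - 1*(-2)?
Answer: -16/5737 - √58290/172110 ≈ -0.0041917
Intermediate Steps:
p(n) = 16 (p(n) = 14 + 2 = 16)
K = √58290 ≈ 241.43
j = -480 (j = 16*(-30) = -480)
1/(K + j) = 1/(√58290 - 480) = 1/(-480 + √58290)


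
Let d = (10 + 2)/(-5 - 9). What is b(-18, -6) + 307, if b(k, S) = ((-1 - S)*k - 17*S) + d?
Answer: 2227/7 ≈ 318.14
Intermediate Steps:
d = -6/7 (d = 12/(-14) = 12*(-1/14) = -6/7 ≈ -0.85714)
b(k, S) = -6/7 - 17*S + k*(-1 - S) (b(k, S) = ((-1 - S)*k - 17*S) - 6/7 = (k*(-1 - S) - 17*S) - 6/7 = (-17*S + k*(-1 - S)) - 6/7 = -6/7 - 17*S + k*(-1 - S))
b(-18, -6) + 307 = (-6/7 - 1*(-18) - 17*(-6) - 1*(-6)*(-18)) + 307 = (-6/7 + 18 + 102 - 108) + 307 = 78/7 + 307 = 2227/7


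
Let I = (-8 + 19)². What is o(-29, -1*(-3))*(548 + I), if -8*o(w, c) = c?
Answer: -2007/8 ≈ -250.88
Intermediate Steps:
o(w, c) = -c/8
I = 121 (I = 11² = 121)
o(-29, -1*(-3))*(548 + I) = (-(-1)*(-3)/8)*(548 + 121) = -⅛*3*669 = -3/8*669 = -2007/8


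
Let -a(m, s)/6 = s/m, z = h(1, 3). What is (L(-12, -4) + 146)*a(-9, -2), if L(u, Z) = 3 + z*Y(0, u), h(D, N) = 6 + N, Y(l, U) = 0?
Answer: -596/3 ≈ -198.67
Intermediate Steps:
z = 9 (z = 6 + 3 = 9)
a(m, s) = -6*s/m
L(u, Z) = 3 (L(u, Z) = 3 + 9*0 = 3 + 0 = 3)
(L(-12, -4) + 146)*a(-9, -2) = (3 + 146)*(-6*(-2)/(-9)) = 149*(-6*(-2)*(-1/9)) = 149*(-4/3) = -596/3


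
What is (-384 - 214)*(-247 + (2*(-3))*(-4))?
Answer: 133354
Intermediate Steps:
(-384 - 214)*(-247 + (2*(-3))*(-4)) = -598*(-247 - 6*(-4)) = -598*(-247 + 24) = -598*(-223) = 133354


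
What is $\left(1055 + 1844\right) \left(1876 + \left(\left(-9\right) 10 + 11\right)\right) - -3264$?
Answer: $5212767$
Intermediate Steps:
$\left(1055 + 1844\right) \left(1876 + \left(\left(-9\right) 10 + 11\right)\right) - -3264 = 2899 \left(1876 + \left(-90 + 11\right)\right) + 3264 = 2899 \left(1876 - 79\right) + 3264 = 2899 \cdot 1797 + 3264 = 5209503 + 3264 = 5212767$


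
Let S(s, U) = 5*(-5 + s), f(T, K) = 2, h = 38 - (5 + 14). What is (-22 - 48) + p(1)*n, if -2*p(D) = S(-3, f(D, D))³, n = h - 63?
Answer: -1408070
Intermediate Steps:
h = 19 (h = 38 - 1*19 = 38 - 19 = 19)
S(s, U) = -25 + 5*s
n = -44 (n = 19 - 63 = -44)
p(D) = 32000 (p(D) = -(-25 + 5*(-3))³/2 = -(-25 - 15)³/2 = -½*(-40)³ = -½*(-64000) = 32000)
(-22 - 48) + p(1)*n = (-22 - 48) + 32000*(-44) = -70 - 1408000 = -1408070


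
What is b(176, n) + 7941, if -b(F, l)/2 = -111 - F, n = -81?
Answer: 8515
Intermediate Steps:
b(F, l) = 222 + 2*F (b(F, l) = -2*(-111 - F) = 222 + 2*F)
b(176, n) + 7941 = (222 + 2*176) + 7941 = (222 + 352) + 7941 = 574 + 7941 = 8515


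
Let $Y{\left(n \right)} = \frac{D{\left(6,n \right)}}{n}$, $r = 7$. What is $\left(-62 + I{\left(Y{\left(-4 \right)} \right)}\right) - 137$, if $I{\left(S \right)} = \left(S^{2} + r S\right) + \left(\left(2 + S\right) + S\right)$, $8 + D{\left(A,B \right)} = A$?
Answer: $- \frac{769}{4} \approx -192.25$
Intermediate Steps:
$D{\left(A,B \right)} = -8 + A$
$Y{\left(n \right)} = - \frac{2}{n}$ ($Y{\left(n \right)} = \frac{-8 + 6}{n} = - \frac{2}{n}$)
$I{\left(S \right)} = 2 + S^{2} + 9 S$ ($I{\left(S \right)} = \left(S^{2} + 7 S\right) + \left(\left(2 + S\right) + S\right) = \left(S^{2} + 7 S\right) + \left(2 + 2 S\right) = 2 + S^{2} + 9 S$)
$\left(-62 + I{\left(Y{\left(-4 \right)} \right)}\right) - 137 = \left(-62 + \left(2 + \left(- \frac{2}{-4}\right)^{2} + 9 \left(- \frac{2}{-4}\right)\right)\right) - 137 = \left(-62 + \left(2 + \left(\left(-2\right) \left(- \frac{1}{4}\right)\right)^{2} + 9 \left(\left(-2\right) \left(- \frac{1}{4}\right)\right)\right)\right) - 137 = \left(-62 + \left(2 + \left(\frac{1}{2}\right)^{2} + 9 \cdot \frac{1}{2}\right)\right) - 137 = \left(-62 + \left(2 + \frac{1}{4} + \frac{9}{2}\right)\right) - 137 = \left(-62 + \frac{27}{4}\right) - 137 = - \frac{221}{4} - 137 = - \frac{769}{4}$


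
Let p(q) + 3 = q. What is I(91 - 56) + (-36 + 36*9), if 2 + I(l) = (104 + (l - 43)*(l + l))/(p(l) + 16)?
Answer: 553/2 ≈ 276.50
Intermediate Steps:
p(q) = -3 + q
I(l) = -2 + (104 + 2*l*(-43 + l))/(13 + l) (I(l) = -2 + (104 + (l - 43)*(l + l))/((-3 + l) + 16) = -2 + (104 + (-43 + l)*(2*l))/(13 + l) = -2 + (104 + 2*l*(-43 + l))/(13 + l))
I(91 - 56) + (-36 + 36*9) = 2*(39 + (91 - 56)**2 - 44*(91 - 56))/(13 + (91 - 56)) + (-36 + 36*9) = 2*(39 + 35**2 - 44*35)/(13 + 35) + (-36 + 324) = 2*(39 + 1225 - 1540)/48 + 288 = 2*(1/48)*(-276) + 288 = -23/2 + 288 = 553/2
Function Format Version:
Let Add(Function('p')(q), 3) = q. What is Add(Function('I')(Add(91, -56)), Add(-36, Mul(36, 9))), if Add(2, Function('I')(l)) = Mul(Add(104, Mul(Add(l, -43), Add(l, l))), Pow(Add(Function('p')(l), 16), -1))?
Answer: Rational(553, 2) ≈ 276.50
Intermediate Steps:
Function('p')(q) = Add(-3, q)
Function('I')(l) = Add(-2, Mul(Pow(Add(13, l), -1), Add(104, Mul(2, l, Add(-43, l))))) (Function('I')(l) = Add(-2, Mul(Add(104, Mul(Add(l, -43), Add(l, l))), Pow(Add(Add(-3, l), 16), -1))) = Add(-2, Mul(Add(104, Mul(Add(-43, l), Mul(2, l))), Pow(Add(13, l), -1))) = Add(-2, Mul(Add(104, Mul(2, l, Add(-43, l))), Pow(Add(13, l), -1))) = Add(-2, Mul(Pow(Add(13, l), -1), Add(104, Mul(2, l, Add(-43, l))))))
Add(Function('I')(Add(91, -56)), Add(-36, Mul(36, 9))) = Add(Mul(2, Pow(Add(13, Add(91, -56)), -1), Add(39, Pow(Add(91, -56), 2), Mul(-44, Add(91, -56)))), Add(-36, Mul(36, 9))) = Add(Mul(2, Pow(Add(13, 35), -1), Add(39, Pow(35, 2), Mul(-44, 35))), Add(-36, 324)) = Add(Mul(2, Pow(48, -1), Add(39, 1225, -1540)), 288) = Add(Mul(2, Rational(1, 48), -276), 288) = Add(Rational(-23, 2), 288) = Rational(553, 2)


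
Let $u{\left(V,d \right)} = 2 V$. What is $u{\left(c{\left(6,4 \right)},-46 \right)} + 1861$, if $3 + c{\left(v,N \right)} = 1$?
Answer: $1857$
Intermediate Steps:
$c{\left(v,N \right)} = -2$ ($c{\left(v,N \right)} = -3 + 1 = -2$)
$u{\left(c{\left(6,4 \right)},-46 \right)} + 1861 = 2 \left(-2\right) + 1861 = -4 + 1861 = 1857$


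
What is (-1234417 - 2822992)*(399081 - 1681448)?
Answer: 5203087407103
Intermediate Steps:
(-1234417 - 2822992)*(399081 - 1681448) = -4057409*(-1282367) = 5203087407103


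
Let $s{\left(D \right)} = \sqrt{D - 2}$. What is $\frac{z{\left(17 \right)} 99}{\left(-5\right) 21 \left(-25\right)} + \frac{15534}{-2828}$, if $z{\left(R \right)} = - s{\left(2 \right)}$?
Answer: $- \frac{7767}{1414} \approx -5.4929$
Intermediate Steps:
$s{\left(D \right)} = \sqrt{-2 + D}$
$z{\left(R \right)} = 0$ ($z{\left(R \right)} = - \sqrt{-2 + 2} = - \sqrt{0} = \left(-1\right) 0 = 0$)
$\frac{z{\left(17 \right)} 99}{\left(-5\right) 21 \left(-25\right)} + \frac{15534}{-2828} = \frac{0 \cdot 99}{\left(-5\right) 21 \left(-25\right)} + \frac{15534}{-2828} = \frac{0}{\left(-105\right) \left(-25\right)} + 15534 \left(- \frac{1}{2828}\right) = \frac{0}{2625} - \frac{7767}{1414} = 0 \cdot \frac{1}{2625} - \frac{7767}{1414} = 0 - \frac{7767}{1414} = - \frac{7767}{1414}$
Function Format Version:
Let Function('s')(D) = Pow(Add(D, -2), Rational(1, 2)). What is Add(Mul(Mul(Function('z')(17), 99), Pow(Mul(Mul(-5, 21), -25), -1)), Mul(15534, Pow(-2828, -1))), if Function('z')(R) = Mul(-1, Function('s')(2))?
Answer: Rational(-7767, 1414) ≈ -5.4929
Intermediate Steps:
Function('s')(D) = Pow(Add(-2, D), Rational(1, 2))
Function('z')(R) = 0 (Function('z')(R) = Mul(-1, Pow(Add(-2, 2), Rational(1, 2))) = Mul(-1, Pow(0, Rational(1, 2))) = Mul(-1, 0) = 0)
Add(Mul(Mul(Function('z')(17), 99), Pow(Mul(Mul(-5, 21), -25), -1)), Mul(15534, Pow(-2828, -1))) = Add(Mul(Mul(0, 99), Pow(Mul(Mul(-5, 21), -25), -1)), Mul(15534, Pow(-2828, -1))) = Add(Mul(0, Pow(Mul(-105, -25), -1)), Mul(15534, Rational(-1, 2828))) = Add(Mul(0, Pow(2625, -1)), Rational(-7767, 1414)) = Add(Mul(0, Rational(1, 2625)), Rational(-7767, 1414)) = Add(0, Rational(-7767, 1414)) = Rational(-7767, 1414)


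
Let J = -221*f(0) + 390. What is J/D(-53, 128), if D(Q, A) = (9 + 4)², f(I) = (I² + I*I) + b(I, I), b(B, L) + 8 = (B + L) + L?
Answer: 166/13 ≈ 12.769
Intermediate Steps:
b(B, L) = -8 + B + 2*L (b(B, L) = -8 + ((B + L) + L) = -8 + (B + 2*L) = -8 + B + 2*L)
f(I) = -8 + 2*I² + 3*I (f(I) = (I² + I*I) + (-8 + I + 2*I) = (I² + I²) + (-8 + 3*I) = 2*I² + (-8 + 3*I) = -8 + 2*I² + 3*I)
J = 2158 (J = -221*(-8 + 2*0² + 3*0) + 390 = -221*(-8 + 2*0 + 0) + 390 = -221*(-8 + 0 + 0) + 390 = -221*(-8) + 390 = 1768 + 390 = 2158)
D(Q, A) = 169 (D(Q, A) = 13² = 169)
J/D(-53, 128) = 2158/169 = 2158*(1/169) = 166/13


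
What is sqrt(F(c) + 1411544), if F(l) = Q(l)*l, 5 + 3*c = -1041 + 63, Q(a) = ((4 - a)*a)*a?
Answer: I*sqrt(944998441501)/9 ≈ 1.0801e+5*I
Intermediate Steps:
Q(a) = a**2*(4 - a) (Q(a) = (a*(4 - a))*a = a**2*(4 - a))
c = -983/3 (c = -5/3 + (-1041 + 63)/3 = -5/3 + (1/3)*(-978) = -5/3 - 326 = -983/3 ≈ -327.67)
F(l) = l**3*(4 - l) (F(l) = (l**2*(4 - l))*l = l**3*(4 - l))
sqrt(F(c) + 1411544) = sqrt((-983/3)**3*(4 - 1*(-983/3)) + 1411544) = sqrt(-949862087*(4 + 983/3)/27 + 1411544) = sqrt(-949862087/27*995/3 + 1411544) = sqrt(-945112776565/81 + 1411544) = sqrt(-944998441501/81) = I*sqrt(944998441501)/9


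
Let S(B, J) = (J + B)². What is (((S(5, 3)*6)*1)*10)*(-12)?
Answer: -46080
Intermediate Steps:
S(B, J) = (B + J)²
(((S(5, 3)*6)*1)*10)*(-12) = ((((5 + 3)²*6)*1)*10)*(-12) = (((8²*6)*1)*10)*(-12) = (((64*6)*1)*10)*(-12) = ((384*1)*10)*(-12) = (384*10)*(-12) = 3840*(-12) = -46080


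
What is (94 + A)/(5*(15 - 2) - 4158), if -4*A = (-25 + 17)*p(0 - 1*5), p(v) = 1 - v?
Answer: -106/4093 ≈ -0.025898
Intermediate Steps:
A = 12 (A = -(-25 + 17)*(1 - (0 - 1*5))/4 = -(-2)*(1 - (0 - 5)) = -(-2)*(1 - 1*(-5)) = -(-2)*(1 + 5) = -(-2)*6 = -¼*(-48) = 12)
(94 + A)/(5*(15 - 2) - 4158) = (94 + 12)/(5*(15 - 2) - 4158) = 106/(5*13 - 4158) = 106/(65 - 4158) = 106/(-4093) = 106*(-1/4093) = -106/4093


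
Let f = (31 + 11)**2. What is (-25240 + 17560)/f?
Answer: -640/147 ≈ -4.3537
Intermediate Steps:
f = 1764 (f = 42**2 = 1764)
(-25240 + 17560)/f = (-25240 + 17560)/1764 = -7680*1/1764 = -640/147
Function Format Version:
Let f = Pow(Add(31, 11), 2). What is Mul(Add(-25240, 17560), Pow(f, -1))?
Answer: Rational(-640, 147) ≈ -4.3537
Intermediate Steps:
f = 1764 (f = Pow(42, 2) = 1764)
Mul(Add(-25240, 17560), Pow(f, -1)) = Mul(Add(-25240, 17560), Pow(1764, -1)) = Mul(-7680, Rational(1, 1764)) = Rational(-640, 147)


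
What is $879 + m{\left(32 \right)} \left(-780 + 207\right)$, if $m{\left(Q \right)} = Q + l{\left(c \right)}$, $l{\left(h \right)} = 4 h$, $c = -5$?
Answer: $-5997$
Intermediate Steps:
$m{\left(Q \right)} = -20 + Q$ ($m{\left(Q \right)} = Q + 4 \left(-5\right) = Q - 20 = -20 + Q$)
$879 + m{\left(32 \right)} \left(-780 + 207\right) = 879 + \left(-20 + 32\right) \left(-780 + 207\right) = 879 + 12 \left(-573\right) = 879 - 6876 = -5997$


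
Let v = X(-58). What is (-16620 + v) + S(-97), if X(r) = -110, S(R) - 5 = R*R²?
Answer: -929398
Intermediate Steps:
S(R) = 5 + R³ (S(R) = 5 + R*R² = 5 + R³)
v = -110
(-16620 + v) + S(-97) = (-16620 - 110) + (5 + (-97)³) = -16730 + (5 - 912673) = -16730 - 912668 = -929398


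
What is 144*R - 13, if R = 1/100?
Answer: -289/25 ≈ -11.560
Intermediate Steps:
R = 1/100 ≈ 0.010000
144*R - 13 = 144*(1/100) - 13 = 36/25 - 13 = -289/25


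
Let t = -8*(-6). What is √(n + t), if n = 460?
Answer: 2*√127 ≈ 22.539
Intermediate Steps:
t = 48
√(n + t) = √(460 + 48) = √508 = 2*√127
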